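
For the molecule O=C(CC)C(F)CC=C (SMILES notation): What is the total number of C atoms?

Count every carbon token in the SMILES (each C, including those in ring-closure positions and inside branches).
Carbon count: 7.

7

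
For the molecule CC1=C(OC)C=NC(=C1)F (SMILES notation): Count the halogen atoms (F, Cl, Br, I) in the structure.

Halogen atoms appear at heavy-atom position 10 (1×F).
Other groups present: 1 ether.
Halogen count: 1.

1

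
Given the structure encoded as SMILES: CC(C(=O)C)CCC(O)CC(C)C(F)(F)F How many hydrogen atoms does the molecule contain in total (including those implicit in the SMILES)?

Walk through each heavy atom and fill implicit hydrogens from standard valence (C 4, N 3, O 2, S 2, halogen 1):
  atom 1: C, bond orders sum to 1 (valence 4) → 3 H
  atom 2: C, bond orders sum to 3 (valence 4) → 1 H
  atom 3: C, bond orders sum to 4 (valence 4) → 0 H
  atom 4: O, bond orders sum to 2 (valence 2) → 0 H
  atom 5: C, bond orders sum to 1 (valence 4) → 3 H
  atom 6: C, bond orders sum to 2 (valence 4) → 2 H
  atom 7: C, bond orders sum to 2 (valence 4) → 2 H
  atom 8: C, bond orders sum to 3 (valence 4) → 1 H
  atom 9: O, bond orders sum to 1 (valence 2) → 1 H
  atom 10: C, bond orders sum to 2 (valence 4) → 2 H
  atom 11: C, bond orders sum to 3 (valence 4) → 1 H
  atom 12: C, bond orders sum to 1 (valence 4) → 3 H
  atom 13: C, bond orders sum to 4 (valence 4) → 0 H
  atom 14: F (halogen, monovalent) → 0 H
  atom 15: F (halogen, monovalent) → 0 H
  atom 16: F (halogen, monovalent) → 0 H
Total hydrogens: 19.

19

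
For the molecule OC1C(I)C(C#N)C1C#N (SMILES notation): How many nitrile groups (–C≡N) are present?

The nitrile motif appears at heavy-atom positions 6, 9 in the SMILES.
Other groups present: 1 hydroxyl.
Nitrile count: 2.

2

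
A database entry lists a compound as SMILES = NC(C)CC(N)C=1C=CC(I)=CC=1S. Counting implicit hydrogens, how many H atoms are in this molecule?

Walk through each heavy atom and fill implicit hydrogens from standard valence (C 4, N 3, O 2, S 2, halogen 1):
  atom 1: N, bond orders sum to 1 (valence 3) → 2 H
  atom 2: C, bond orders sum to 3 (valence 4) → 1 H
  atom 3: C, bond orders sum to 1 (valence 4) → 3 H
  atom 4: C, bond orders sum to 2 (valence 4) → 2 H
  atom 5: C, bond orders sum to 3 (valence 4) → 1 H
  atom 6: N, bond orders sum to 1 (valence 3) → 2 H
  atom 7: C, bond orders sum to 4 (valence 4) → 0 H
  atom 8: C, bond orders sum to 3 (valence 4) → 1 H
  atom 9: C, bond orders sum to 3 (valence 4) → 1 H
  atom 10: C, bond orders sum to 4 (valence 4) → 0 H
  atom 11: I (halogen, monovalent) → 0 H
  atom 12: C, bond orders sum to 3 (valence 4) → 1 H
  atom 13: C, bond orders sum to 4 (valence 4) → 0 H
  atom 14: S, bond orders sum to 1 (valence 2) → 1 H
Total hydrogens: 15.

15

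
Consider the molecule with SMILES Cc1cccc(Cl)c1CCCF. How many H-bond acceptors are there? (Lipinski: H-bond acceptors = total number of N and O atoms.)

N atoms: 0; O atoms: 0.
Lipinski HBA = 0 + 0 = 0.

0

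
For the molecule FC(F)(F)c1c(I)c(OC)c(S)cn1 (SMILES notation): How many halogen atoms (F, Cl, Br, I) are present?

4

Halogen atoms appear at heavy-atom positions 1, 3, 4, 7 (3×F, 1×I).
Other groups present: 1 ether, 1 thiol.
Halogen count: 4.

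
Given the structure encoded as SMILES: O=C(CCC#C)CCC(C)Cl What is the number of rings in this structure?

0

In SMILES, each pair of matching ring-closure digits denotes one ring-closing bond; the number of such bonds equals the number of independent rings.
Ring-closure bonds here: 0.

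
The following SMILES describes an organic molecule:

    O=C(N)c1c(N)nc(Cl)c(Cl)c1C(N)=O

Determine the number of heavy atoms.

Every atom symbol written in the SMILES (organic subset) is one heavy atom; implicit H are not written.
Heavy atoms by element → C:7, Cl:2, N:4, O:2.
Total: 15.

15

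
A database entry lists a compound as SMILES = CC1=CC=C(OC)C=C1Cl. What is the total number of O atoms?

Scan the SMILES for O atoms (remember two-letter symbols like Cl and Br are single atoms).
Oxygen count: 1.

1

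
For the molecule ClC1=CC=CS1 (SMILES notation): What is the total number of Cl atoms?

1

Scan the SMILES for Cl atoms (remember two-letter symbols like Cl and Br are single atoms).
Chlorine count: 1.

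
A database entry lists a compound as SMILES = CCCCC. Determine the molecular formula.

C5H12

Walk through each heavy atom and fill implicit hydrogens from standard valence (C 4, N 3, O 2, S 2, halogen 1):
  atom 1: C, bond orders sum to 1 (valence 4) → 3 H
  atom 2: C, bond orders sum to 2 (valence 4) → 2 H
  atom 3: C, bond orders sum to 2 (valence 4) → 2 H
  atom 4: C, bond orders sum to 2 (valence 4) → 2 H
  atom 5: C, bond orders sum to 1 (valence 4) → 3 H
Totals → C:5, H:12.
In Hill order: C5H12.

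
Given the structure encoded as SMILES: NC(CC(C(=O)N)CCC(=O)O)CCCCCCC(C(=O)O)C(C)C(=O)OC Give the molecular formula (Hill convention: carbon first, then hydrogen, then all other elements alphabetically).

C19H34N2O7

Walk through each heavy atom and fill implicit hydrogens from standard valence (C 4, N 3, O 2, S 2, halogen 1):
  atom 1: N, bond orders sum to 1 (valence 3) → 2 H
  atom 2: C, bond orders sum to 3 (valence 4) → 1 H
  atom 3: C, bond orders sum to 2 (valence 4) → 2 H
  atom 4: C, bond orders sum to 3 (valence 4) → 1 H
  atom 5: C, bond orders sum to 4 (valence 4) → 0 H
  atom 6: O, bond orders sum to 2 (valence 2) → 0 H
  atom 7: N, bond orders sum to 1 (valence 3) → 2 H
  atom 8: C, bond orders sum to 2 (valence 4) → 2 H
  atom 9: C, bond orders sum to 2 (valence 4) → 2 H
  atom 10: C, bond orders sum to 4 (valence 4) → 0 H
  atom 11: O, bond orders sum to 2 (valence 2) → 0 H
  atom 12: O, bond orders sum to 1 (valence 2) → 1 H
  atom 13: C, bond orders sum to 2 (valence 4) → 2 H
  atom 14: C, bond orders sum to 2 (valence 4) → 2 H
  atom 15: C, bond orders sum to 2 (valence 4) → 2 H
  atom 16: C, bond orders sum to 2 (valence 4) → 2 H
  atom 17: C, bond orders sum to 2 (valence 4) → 2 H
  atom 18: C, bond orders sum to 2 (valence 4) → 2 H
  atom 19: C, bond orders sum to 3 (valence 4) → 1 H
  atom 20: C, bond orders sum to 4 (valence 4) → 0 H
  atom 21: O, bond orders sum to 2 (valence 2) → 0 H
  atom 22: O, bond orders sum to 1 (valence 2) → 1 H
  atom 23: C, bond orders sum to 3 (valence 4) → 1 H
  atom 24: C, bond orders sum to 1 (valence 4) → 3 H
  atom 25: C, bond orders sum to 4 (valence 4) → 0 H
  atom 26: O, bond orders sum to 2 (valence 2) → 0 H
  atom 27: O, bond orders sum to 2 (valence 2) → 0 H
  atom 28: C, bond orders sum to 1 (valence 4) → 3 H
Totals → C:19, H:34, N:2, O:7.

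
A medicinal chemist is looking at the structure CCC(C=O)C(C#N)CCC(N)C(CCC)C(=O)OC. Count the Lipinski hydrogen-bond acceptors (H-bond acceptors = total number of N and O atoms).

5

N atoms: 2; O atoms: 3.
Lipinski HBA = 2 + 3 = 5.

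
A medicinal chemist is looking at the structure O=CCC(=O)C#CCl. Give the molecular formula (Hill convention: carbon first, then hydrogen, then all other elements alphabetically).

C5H3ClO2

Walk through each heavy atom and fill implicit hydrogens from standard valence (C 4, N 3, O 2, S 2, halogen 1):
  atom 1: O, bond orders sum to 2 (valence 2) → 0 H
  atom 2: C, bond orders sum to 3 (valence 4) → 1 H
  atom 3: C, bond orders sum to 2 (valence 4) → 2 H
  atom 4: C, bond orders sum to 4 (valence 4) → 0 H
  atom 5: O, bond orders sum to 2 (valence 2) → 0 H
  atom 6: C, bond orders sum to 4 (valence 4) → 0 H
  atom 7: C, bond orders sum to 4 (valence 4) → 0 H
  atom 8: Cl (halogen, monovalent) → 0 H
Totals → C:5, H:3, Cl:1, O:2.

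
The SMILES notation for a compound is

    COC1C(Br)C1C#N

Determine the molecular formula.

Walk through each heavy atom and fill implicit hydrogens from standard valence (C 4, N 3, O 2, S 2, halogen 1):
  atom 1: C, bond orders sum to 1 (valence 4) → 3 H
  atom 2: O, bond orders sum to 2 (valence 2) → 0 H
  atom 3: C, bond orders sum to 3 (valence 4) → 1 H
  atom 4: C, bond orders sum to 3 (valence 4) → 1 H
  atom 5: Br (halogen, monovalent) → 0 H
  atom 6: C, bond orders sum to 3 (valence 4) → 1 H
  atom 7: C, bond orders sum to 4 (valence 4) → 0 H
  atom 8: N, bond orders sum to 3 (valence 3) → 0 H
Totals → C:5, H:6, Br:1, N:1, O:1.

C5H6BrNO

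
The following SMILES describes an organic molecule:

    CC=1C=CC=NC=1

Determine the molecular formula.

C6H7N

Walk through each heavy atom and fill implicit hydrogens from standard valence (C 4, N 3, O 2, S 2, halogen 1):
  atom 1: C, bond orders sum to 1 (valence 4) → 3 H
  atom 2: C, bond orders sum to 4 (valence 4) → 0 H
  atom 3: C, bond orders sum to 3 (valence 4) → 1 H
  atom 4: C, bond orders sum to 3 (valence 4) → 1 H
  atom 5: C, bond orders sum to 3 (valence 4) → 1 H
  atom 6: N, bond orders sum to 3 (valence 3) → 0 H
  atom 7: C, bond orders sum to 3 (valence 4) → 1 H
Totals → C:6, H:7, N:1.
In Hill order: C6H7N.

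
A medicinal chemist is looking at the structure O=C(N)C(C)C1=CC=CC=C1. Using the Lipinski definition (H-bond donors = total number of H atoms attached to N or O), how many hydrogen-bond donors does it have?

2

Donors: find every N or O and count the H atoms it carries.
  atom 1 (O): bond orders sum to 2 → 0 H
  atom 3 (N): bond orders sum to 1 → 2 H
Lipinski HBD = 2.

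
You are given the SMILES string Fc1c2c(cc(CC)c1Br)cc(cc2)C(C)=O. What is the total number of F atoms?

Scan the SMILES for F atoms (remember two-letter symbols like Cl and Br are single atoms).
Fluorine count: 1.

1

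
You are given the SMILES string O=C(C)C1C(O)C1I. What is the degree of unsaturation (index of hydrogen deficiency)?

Molecular formula: C5H7IO2.
DoU = (2C + 2 + N − H − X) / 2, where X is the halogen count and O/S are ignored.
    = (2·5 + 2 + 0 − 7 − 1) / 2 = 4 / 2 = 2.

2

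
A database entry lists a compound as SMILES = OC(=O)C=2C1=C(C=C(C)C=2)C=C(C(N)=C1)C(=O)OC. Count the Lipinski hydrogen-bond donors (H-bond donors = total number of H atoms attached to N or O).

Donors: find every N or O and count the H atoms it carries.
  atom 1 (O): bond orders sum to 1 → 1 H
  atom 3 (O): bond orders sum to 2 → 0 H
  atom 14 (N): bond orders sum to 1 → 2 H
  atom 17 (O): bond orders sum to 2 → 0 H
  atom 18 (O): bond orders sum to 2 → 0 H
Lipinski HBD = 3.

3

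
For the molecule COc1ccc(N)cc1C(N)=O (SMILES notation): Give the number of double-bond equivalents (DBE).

Molecular formula: C8H10N2O2.
DoU = (2C + 2 + N − H − X) / 2, where X is the halogen count and O/S are ignored.
    = (2·8 + 2 + 2 − 10 − 0) / 2 = 10 / 2 = 5.

5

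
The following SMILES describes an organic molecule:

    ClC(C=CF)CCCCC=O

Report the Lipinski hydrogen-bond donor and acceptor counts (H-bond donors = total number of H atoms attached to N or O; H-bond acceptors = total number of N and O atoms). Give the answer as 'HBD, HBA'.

Donors: find every N or O and count the H atoms it carries.
  atom 11 (O): bond orders sum to 2 → 0 H
Lipinski HBD = 0.
Acceptors: N atoms = 0, O atoms = 1 → HBA = 1.

0, 1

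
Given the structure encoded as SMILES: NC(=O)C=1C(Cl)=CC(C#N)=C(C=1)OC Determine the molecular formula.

C9H7ClN2O2

Walk through each heavy atom and fill implicit hydrogens from standard valence (C 4, N 3, O 2, S 2, halogen 1):
  atom 1: N, bond orders sum to 1 (valence 3) → 2 H
  atom 2: C, bond orders sum to 4 (valence 4) → 0 H
  atom 3: O, bond orders sum to 2 (valence 2) → 0 H
  atom 4: C, bond orders sum to 4 (valence 4) → 0 H
  atom 5: C, bond orders sum to 4 (valence 4) → 0 H
  atom 6: Cl (halogen, monovalent) → 0 H
  atom 7: C, bond orders sum to 3 (valence 4) → 1 H
  atom 8: C, bond orders sum to 4 (valence 4) → 0 H
  atom 9: C, bond orders sum to 4 (valence 4) → 0 H
  atom 10: N, bond orders sum to 3 (valence 3) → 0 H
  atom 11: C, bond orders sum to 4 (valence 4) → 0 H
  atom 12: C, bond orders sum to 3 (valence 4) → 1 H
  atom 13: O, bond orders sum to 2 (valence 2) → 0 H
  atom 14: C, bond orders sum to 1 (valence 4) → 3 H
Totals → C:9, H:7, Cl:1, N:2, O:2.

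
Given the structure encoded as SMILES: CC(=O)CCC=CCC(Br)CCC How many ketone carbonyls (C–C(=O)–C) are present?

1

The ketone motif appears at heavy-atom position 2 in the SMILES.
Other groups present: 1 alkene.
Ketone count: 1.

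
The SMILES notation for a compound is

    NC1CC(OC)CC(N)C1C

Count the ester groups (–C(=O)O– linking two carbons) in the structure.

Scan the SMILES for the ester motif — none present.
Groups that are present: 1 ether, 2 primary amine.

0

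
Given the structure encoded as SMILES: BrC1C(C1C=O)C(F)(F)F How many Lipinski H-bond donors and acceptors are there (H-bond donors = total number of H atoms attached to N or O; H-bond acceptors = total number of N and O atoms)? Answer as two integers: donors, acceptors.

0, 1

Donors: find every N or O and count the H atoms it carries.
  atom 6 (O): bond orders sum to 2 → 0 H
Lipinski HBD = 0.
Acceptors: N atoms = 0, O atoms = 1 → HBA = 1.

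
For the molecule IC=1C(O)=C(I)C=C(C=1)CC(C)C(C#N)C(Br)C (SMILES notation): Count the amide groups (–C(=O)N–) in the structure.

Scan the SMILES for the amide motif — none present.
Groups that are present: 1 hydroxyl, 1 nitrile.

0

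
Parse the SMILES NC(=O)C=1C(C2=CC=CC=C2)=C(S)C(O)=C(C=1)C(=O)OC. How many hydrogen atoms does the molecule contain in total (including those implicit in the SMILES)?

Walk through each heavy atom and fill implicit hydrogens from standard valence (C 4, N 3, O 2, S 2, halogen 1):
  atom 1: N, bond orders sum to 1 (valence 3) → 2 H
  atom 2: C, bond orders sum to 4 (valence 4) → 0 H
  atom 3: O, bond orders sum to 2 (valence 2) → 0 H
  atom 4: C, bond orders sum to 4 (valence 4) → 0 H
  atom 5: C, bond orders sum to 4 (valence 4) → 0 H
  atom 6: C, bond orders sum to 4 (valence 4) → 0 H
  atom 7: C, bond orders sum to 3 (valence 4) → 1 H
  atom 8: C, bond orders sum to 3 (valence 4) → 1 H
  atom 9: C, bond orders sum to 3 (valence 4) → 1 H
  atom 10: C, bond orders sum to 3 (valence 4) → 1 H
  atom 11: C, bond orders sum to 3 (valence 4) → 1 H
  atom 12: C, bond orders sum to 4 (valence 4) → 0 H
  atom 13: S, bond orders sum to 1 (valence 2) → 1 H
  atom 14: C, bond orders sum to 4 (valence 4) → 0 H
  atom 15: O, bond orders sum to 1 (valence 2) → 1 H
  atom 16: C, bond orders sum to 4 (valence 4) → 0 H
  atom 17: C, bond orders sum to 3 (valence 4) → 1 H
  atom 18: C, bond orders sum to 4 (valence 4) → 0 H
  atom 19: O, bond orders sum to 2 (valence 2) → 0 H
  atom 20: O, bond orders sum to 2 (valence 2) → 0 H
  atom 21: C, bond orders sum to 1 (valence 4) → 3 H
Total hydrogens: 13.

13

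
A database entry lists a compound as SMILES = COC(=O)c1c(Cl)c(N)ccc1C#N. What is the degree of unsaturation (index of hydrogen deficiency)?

Molecular formula: C9H7ClN2O2.
DoU = (2C + 2 + N − H − X) / 2, where X is the halogen count and O/S are ignored.
    = (2·9 + 2 + 2 − 7 − 1) / 2 = 14 / 2 = 7.

7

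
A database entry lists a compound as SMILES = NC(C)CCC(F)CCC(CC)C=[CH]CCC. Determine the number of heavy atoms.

17

Every atom symbol written in the SMILES (organic subset) is one heavy atom; implicit H are not written.
Heavy atoms by element → C:15, F:1, N:1.
Total: 17.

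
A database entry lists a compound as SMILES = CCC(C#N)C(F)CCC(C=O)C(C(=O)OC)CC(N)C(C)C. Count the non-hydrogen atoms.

23

Every atom symbol written in the SMILES (organic subset) is one heavy atom; implicit H are not written.
Heavy atoms by element → C:17, F:1, N:2, O:3.
Total: 23.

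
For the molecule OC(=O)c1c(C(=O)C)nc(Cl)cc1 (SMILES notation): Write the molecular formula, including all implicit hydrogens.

Walk through each heavy atom and fill implicit hydrogens from standard valence (C 4, N 3, O 2, S 2, halogen 1); for lowercase aromatic atoms, an aromatic c carries 1 H when it has two neighbours and 0 H with three, and aromatic n carries 0 H:
  atom 1: O, bond orders sum to 1 (valence 2) → 1 H
  atom 2: C, bond orders sum to 4 (valence 4) → 0 H
  atom 3: O, bond orders sum to 2 (valence 2) → 0 H
  atom 4: aromatic c, 3 neighbours → 0 H
  atom 5: aromatic c, 3 neighbours → 0 H
  atom 6: C, bond orders sum to 4 (valence 4) → 0 H
  atom 7: O, bond orders sum to 2 (valence 2) → 0 H
  atom 8: C, bond orders sum to 1 (valence 4) → 3 H
  atom 9: aromatic n, 2 neighbours → 0 H
  atom 10: aromatic c, 3 neighbours → 0 H
  atom 11: Cl (halogen, monovalent) → 0 H
  atom 12: aromatic c, 2 neighbours → 1 H
  atom 13: aromatic c, 2 neighbours → 1 H
Totals → C:8, H:6, Cl:1, N:1, O:3.

C8H6ClNO3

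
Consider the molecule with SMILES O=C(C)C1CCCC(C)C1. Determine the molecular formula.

C9H16O

Walk through each heavy atom and fill implicit hydrogens from standard valence (C 4, N 3, O 2, S 2, halogen 1):
  atom 1: O, bond orders sum to 2 (valence 2) → 0 H
  atom 2: C, bond orders sum to 4 (valence 4) → 0 H
  atom 3: C, bond orders sum to 1 (valence 4) → 3 H
  atom 4: C, bond orders sum to 3 (valence 4) → 1 H
  atom 5: C, bond orders sum to 2 (valence 4) → 2 H
  atom 6: C, bond orders sum to 2 (valence 4) → 2 H
  atom 7: C, bond orders sum to 2 (valence 4) → 2 H
  atom 8: C, bond orders sum to 3 (valence 4) → 1 H
  atom 9: C, bond orders sum to 1 (valence 4) → 3 H
  atom 10: C, bond orders sum to 2 (valence 4) → 2 H
Totals → C:9, H:16, O:1.
In Hill order: C9H16O.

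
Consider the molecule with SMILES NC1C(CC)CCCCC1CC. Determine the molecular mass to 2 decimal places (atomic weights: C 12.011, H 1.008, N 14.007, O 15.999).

169.31 g/mol

First, the molecular formula is C11H23N (counting implicit H from valence).
  C: 11 × 12.011 = 132.121
  H: 23 × 1.008 = 23.184
  N: 1 × 14.007 = 14.007
Sum: 11×12.011 + 23×1.008 + 1×14.007 = 169.312 → 169.31 g/mol.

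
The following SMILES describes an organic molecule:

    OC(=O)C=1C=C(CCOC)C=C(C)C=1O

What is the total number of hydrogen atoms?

14

Walk through each heavy atom and fill implicit hydrogens from standard valence (C 4, N 3, O 2, S 2, halogen 1):
  atom 1: O, bond orders sum to 1 (valence 2) → 1 H
  atom 2: C, bond orders sum to 4 (valence 4) → 0 H
  atom 3: O, bond orders sum to 2 (valence 2) → 0 H
  atom 4: C, bond orders sum to 4 (valence 4) → 0 H
  atom 5: C, bond orders sum to 3 (valence 4) → 1 H
  atom 6: C, bond orders sum to 4 (valence 4) → 0 H
  atom 7: C, bond orders sum to 2 (valence 4) → 2 H
  atom 8: C, bond orders sum to 2 (valence 4) → 2 H
  atom 9: O, bond orders sum to 2 (valence 2) → 0 H
  atom 10: C, bond orders sum to 1 (valence 4) → 3 H
  atom 11: C, bond orders sum to 3 (valence 4) → 1 H
  atom 12: C, bond orders sum to 4 (valence 4) → 0 H
  atom 13: C, bond orders sum to 1 (valence 4) → 3 H
  atom 14: C, bond orders sum to 4 (valence 4) → 0 H
  atom 15: O, bond orders sum to 1 (valence 2) → 1 H
Total hydrogens: 14.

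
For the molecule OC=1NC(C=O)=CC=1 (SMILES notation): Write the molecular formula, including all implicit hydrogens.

C5H5NO2

Walk through each heavy atom and fill implicit hydrogens from standard valence (C 4, N 3, O 2, S 2, halogen 1):
  atom 1: O, bond orders sum to 1 (valence 2) → 1 H
  atom 2: C, bond orders sum to 4 (valence 4) → 0 H
  atom 3: N, bond orders sum to 2 (valence 3) → 1 H
  atom 4: C, bond orders sum to 4 (valence 4) → 0 H
  atom 5: C, bond orders sum to 3 (valence 4) → 1 H
  atom 6: O, bond orders sum to 2 (valence 2) → 0 H
  atom 7: C, bond orders sum to 3 (valence 4) → 1 H
  atom 8: C, bond orders sum to 3 (valence 4) → 1 H
Totals → C:5, H:5, N:1, O:2.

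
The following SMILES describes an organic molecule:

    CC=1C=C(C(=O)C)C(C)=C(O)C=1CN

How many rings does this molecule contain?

In SMILES, each pair of matching ring-closure digits denotes one ring-closing bond; the number of such bonds equals the number of independent rings.
Ring-closure bonds here: 1.

1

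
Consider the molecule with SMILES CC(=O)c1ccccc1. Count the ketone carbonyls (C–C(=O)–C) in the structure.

1

The ketone motif appears at heavy-atom position 2 in the SMILES.
Ketone count: 1.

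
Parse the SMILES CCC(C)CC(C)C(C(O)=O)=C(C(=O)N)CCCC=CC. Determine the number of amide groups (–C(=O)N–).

The amide motif appears at heavy-atom position 13 in the SMILES.
Other groups present: 2 alkene, 1 carboxylic acid.
Amide count: 1.

1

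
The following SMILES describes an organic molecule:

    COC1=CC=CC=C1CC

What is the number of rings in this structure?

1

In SMILES, each pair of matching ring-closure digits denotes one ring-closing bond; the number of such bonds equals the number of independent rings.
Ring-closure bonds here: 1.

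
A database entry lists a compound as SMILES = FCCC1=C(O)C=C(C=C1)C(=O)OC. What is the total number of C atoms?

Count every carbon token in the SMILES (each C, including those in ring-closure positions and inside branches).
Carbon count: 10.

10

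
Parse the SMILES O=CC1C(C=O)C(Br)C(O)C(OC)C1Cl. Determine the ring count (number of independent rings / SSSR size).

In SMILES, each pair of matching ring-closure digits denotes one ring-closing bond; the number of such bonds equals the number of independent rings.
Ring-closure bonds here: 1.

1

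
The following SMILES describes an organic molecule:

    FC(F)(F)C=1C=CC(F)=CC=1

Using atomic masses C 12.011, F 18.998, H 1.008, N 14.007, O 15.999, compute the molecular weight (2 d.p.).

First, the molecular formula is C7H4F4 (counting implicit H from valence).
  C: 7 × 12.011 = 84.077
  F: 4 × 18.998 = 75.992
  H: 4 × 1.008 = 4.032
Sum: 7×12.011 + 4×18.998 + 4×1.008 = 164.101 → 164.10 g/mol.

164.10 g/mol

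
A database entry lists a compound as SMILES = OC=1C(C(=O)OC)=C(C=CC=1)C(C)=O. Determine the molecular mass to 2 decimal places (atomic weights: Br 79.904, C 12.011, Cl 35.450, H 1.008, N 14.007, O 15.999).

194.19 g/mol

First, the molecular formula is C10H10O4 (counting implicit H from valence).
  C: 10 × 12.011 = 120.110
  H: 10 × 1.008 = 10.080
  O: 4 × 15.999 = 63.996
Sum: 10×12.011 + 10×1.008 + 4×15.999 = 194.186 → 194.19 g/mol.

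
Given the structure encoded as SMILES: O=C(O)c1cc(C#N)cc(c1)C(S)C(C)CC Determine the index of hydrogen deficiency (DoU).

7

Molecular formula: C13H15NO2S.
DoU = (2C + 2 + N − H − X) / 2, where X is the halogen count and O/S are ignored.
    = (2·13 + 2 + 1 − 15 − 0) / 2 = 14 / 2 = 7.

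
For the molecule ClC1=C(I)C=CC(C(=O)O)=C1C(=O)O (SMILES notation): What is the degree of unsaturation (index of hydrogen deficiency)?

6

Degree of unsaturation = (number of rings) + (number of π bonds).
Ring closures in the SMILES: 1.
π bonds: 5 double bonds (each 1 DoU) → 5 DoU from unsaturation.
Total DoU = 1 + 5 = 6.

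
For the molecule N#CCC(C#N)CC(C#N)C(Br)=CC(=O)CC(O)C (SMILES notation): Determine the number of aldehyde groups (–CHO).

0

Scan the SMILES for the aldehyde motif — none present.
Groups that are present: 1 alkene, 1 hydroxyl, 1 ketone, 3 nitrile.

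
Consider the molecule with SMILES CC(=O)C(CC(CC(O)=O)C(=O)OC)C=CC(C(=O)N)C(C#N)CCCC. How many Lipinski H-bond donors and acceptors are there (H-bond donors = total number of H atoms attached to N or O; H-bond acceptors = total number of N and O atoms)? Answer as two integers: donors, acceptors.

3, 8

Donors: find every N or O and count the H atoms it carries.
  atom 3 (O): bond orders sum to 2 → 0 H
  atom 9 (O): bond orders sum to 1 → 1 H
  atom 10 (O): bond orders sum to 2 → 0 H
  atom 12 (O): bond orders sum to 2 → 0 H
  atom 13 (O): bond orders sum to 2 → 0 H
  atom 19 (O): bond orders sum to 2 → 0 H
  atom 20 (N): bond orders sum to 1 → 2 H
  atom 23 (N): bond orders sum to 3 → 0 H
Lipinski HBD = 3.
Acceptors: N atoms = 2, O atoms = 6 → HBA = 8.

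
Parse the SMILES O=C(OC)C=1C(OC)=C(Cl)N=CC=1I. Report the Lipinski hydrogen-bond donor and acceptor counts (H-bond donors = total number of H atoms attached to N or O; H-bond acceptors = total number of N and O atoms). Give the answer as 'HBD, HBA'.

Donors: find every N or O and count the H atoms it carries.
  atom 1 (O): bond orders sum to 2 → 0 H
  atom 3 (O): bond orders sum to 2 → 0 H
  atom 7 (O): bond orders sum to 2 → 0 H
  atom 11 (N): bond orders sum to 3 → 0 H
Lipinski HBD = 0.
Acceptors: N atoms = 1, O atoms = 3 → HBA = 4.

0, 4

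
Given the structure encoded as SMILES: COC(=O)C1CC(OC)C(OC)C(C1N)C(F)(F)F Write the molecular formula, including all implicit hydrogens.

Walk through each heavy atom and fill implicit hydrogens from standard valence (C 4, N 3, O 2, S 2, halogen 1):
  atom 1: C, bond orders sum to 1 (valence 4) → 3 H
  atom 2: O, bond orders sum to 2 (valence 2) → 0 H
  atom 3: C, bond orders sum to 4 (valence 4) → 0 H
  atom 4: O, bond orders sum to 2 (valence 2) → 0 H
  atom 5: C, bond orders sum to 3 (valence 4) → 1 H
  atom 6: C, bond orders sum to 2 (valence 4) → 2 H
  atom 7: C, bond orders sum to 3 (valence 4) → 1 H
  atom 8: O, bond orders sum to 2 (valence 2) → 0 H
  atom 9: C, bond orders sum to 1 (valence 4) → 3 H
  atom 10: C, bond orders sum to 3 (valence 4) → 1 H
  atom 11: O, bond orders sum to 2 (valence 2) → 0 H
  atom 12: C, bond orders sum to 1 (valence 4) → 3 H
  atom 13: C, bond orders sum to 3 (valence 4) → 1 H
  atom 14: C, bond orders sum to 3 (valence 4) → 1 H
  atom 15: N, bond orders sum to 1 (valence 3) → 2 H
  atom 16: C, bond orders sum to 4 (valence 4) → 0 H
  atom 17: F (halogen, monovalent) → 0 H
  atom 18: F (halogen, monovalent) → 0 H
  atom 19: F (halogen, monovalent) → 0 H
Totals → C:11, H:18, F:3, N:1, O:4.
In Hill order: C11H18F3NO4.

C11H18F3NO4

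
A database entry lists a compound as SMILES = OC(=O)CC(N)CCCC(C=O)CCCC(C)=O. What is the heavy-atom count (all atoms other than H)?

18

Every atom symbol written in the SMILES (organic subset) is one heavy atom; implicit H are not written.
Heavy atoms by element → C:13, N:1, O:4.
Total: 18.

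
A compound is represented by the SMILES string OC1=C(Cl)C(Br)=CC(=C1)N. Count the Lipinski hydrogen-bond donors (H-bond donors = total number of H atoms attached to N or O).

3

Donors: find every N or O and count the H atoms it carries.
  atom 1 (O): bond orders sum to 1 → 1 H
  atom 10 (N): bond orders sum to 1 → 2 H
Lipinski HBD = 3.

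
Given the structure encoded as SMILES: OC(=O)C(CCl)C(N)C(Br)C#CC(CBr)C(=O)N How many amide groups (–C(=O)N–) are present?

1

The amide motif appears at heavy-atom position 16 in the SMILES.
Other groups present: 1 alkyne, 1 carboxylic acid, 1 primary amine.
Amide count: 1.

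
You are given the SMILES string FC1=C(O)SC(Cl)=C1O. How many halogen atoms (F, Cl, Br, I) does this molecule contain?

Halogen atoms appear at heavy-atom positions 1, 7 (1×Cl, 1×F).
Other groups present: 2 hydroxyl.
Halogen count: 2.

2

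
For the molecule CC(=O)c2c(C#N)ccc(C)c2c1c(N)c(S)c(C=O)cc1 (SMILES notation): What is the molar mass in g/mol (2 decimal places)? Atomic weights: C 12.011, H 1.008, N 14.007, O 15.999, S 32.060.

First, the molecular formula is C17H14N2O2S (counting implicit H from valence).
  C: 17 × 12.011 = 204.187
  H: 14 × 1.008 = 14.112
  N: 2 × 14.007 = 28.014
  O: 2 × 15.999 = 31.998
  S: 1 × 32.060 = 32.060
Sum: 17×12.011 + 14×1.008 + 2×14.007 + 2×15.999 + 1×32.060 = 310.371 → 310.37 g/mol.

310.37 g/mol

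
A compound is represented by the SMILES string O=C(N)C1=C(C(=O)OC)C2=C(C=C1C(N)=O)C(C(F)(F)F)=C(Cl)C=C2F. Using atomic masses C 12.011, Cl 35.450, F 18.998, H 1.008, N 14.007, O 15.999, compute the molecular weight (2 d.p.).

First, the molecular formula is C15H9ClF4N2O4 (counting implicit H from valence).
  C: 15 × 12.011 = 180.165
  Cl: 1 × 35.450 = 35.450
  F: 4 × 18.998 = 75.992
  H: 9 × 1.008 = 9.072
  N: 2 × 14.007 = 28.014
  O: 4 × 15.999 = 63.996
Sum: 15×12.011 + 1×35.450 + 4×18.998 + 9×1.008 + 2×14.007 + 4×15.999 = 392.689 → 392.69 g/mol.

392.69 g/mol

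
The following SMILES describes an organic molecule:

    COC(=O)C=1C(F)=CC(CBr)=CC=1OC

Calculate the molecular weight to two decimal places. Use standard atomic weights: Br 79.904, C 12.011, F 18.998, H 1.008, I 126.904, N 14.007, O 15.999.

277.09 g/mol

First, the molecular formula is C10H10BrFO3 (counting implicit H from valence).
  Br: 1 × 79.904 = 79.904
  C: 10 × 12.011 = 120.110
  F: 1 × 18.998 = 18.998
  H: 10 × 1.008 = 10.080
  O: 3 × 15.999 = 47.997
Sum: 1×79.904 + 10×12.011 + 1×18.998 + 10×1.008 + 3×15.999 = 277.089 → 277.09 g/mol.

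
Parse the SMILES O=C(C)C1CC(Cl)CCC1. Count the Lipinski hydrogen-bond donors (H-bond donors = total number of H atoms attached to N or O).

0

Donors: find every N or O and count the H atoms it carries.
  atom 1 (O): bond orders sum to 2 → 0 H
Lipinski HBD = 0.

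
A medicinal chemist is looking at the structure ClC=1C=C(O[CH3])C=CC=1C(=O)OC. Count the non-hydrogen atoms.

13

Every atom symbol written in the SMILES (organic subset) is one heavy atom; implicit H are not written.
Heavy atoms by element → C:9, Cl:1, O:3.
Total: 13.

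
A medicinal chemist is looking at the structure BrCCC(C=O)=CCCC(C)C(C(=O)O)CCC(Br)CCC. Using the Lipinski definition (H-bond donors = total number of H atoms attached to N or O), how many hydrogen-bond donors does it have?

1

Donors: find every N or O and count the H atoms it carries.
  atom 6 (O): bond orders sum to 2 → 0 H
  atom 14 (O): bond orders sum to 2 → 0 H
  atom 15 (O): bond orders sum to 1 → 1 H
Lipinski HBD = 1.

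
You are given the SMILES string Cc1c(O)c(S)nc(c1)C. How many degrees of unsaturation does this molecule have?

Molecular formula: C7H9NOS.
DoU = (2C + 2 + N − H − X) / 2, where X is the halogen count and O/S are ignored.
    = (2·7 + 2 + 1 − 9 − 0) / 2 = 8 / 2 = 4.

4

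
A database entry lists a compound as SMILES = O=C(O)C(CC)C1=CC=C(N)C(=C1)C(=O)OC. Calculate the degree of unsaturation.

Degree of unsaturation = (number of rings) + (number of π bonds).
Ring closures in the SMILES: 1.
π bonds: 5 double bonds (each 1 DoU) → 5 DoU from unsaturation.
Total DoU = 1 + 5 = 6.

6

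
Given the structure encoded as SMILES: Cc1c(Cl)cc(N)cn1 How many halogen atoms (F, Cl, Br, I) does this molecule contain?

1

Halogen atoms appear at heavy-atom position 4 (1×Cl).
Other groups present: 1 primary amine.
Halogen count: 1.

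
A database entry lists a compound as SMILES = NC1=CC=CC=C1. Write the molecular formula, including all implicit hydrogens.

Walk through each heavy atom and fill implicit hydrogens from standard valence (C 4, N 3, O 2, S 2, halogen 1):
  atom 1: N, bond orders sum to 1 (valence 3) → 2 H
  atom 2: C, bond orders sum to 4 (valence 4) → 0 H
  atom 3: C, bond orders sum to 3 (valence 4) → 1 H
  atom 4: C, bond orders sum to 3 (valence 4) → 1 H
  atom 5: C, bond orders sum to 3 (valence 4) → 1 H
  atom 6: C, bond orders sum to 3 (valence 4) → 1 H
  atom 7: C, bond orders sum to 3 (valence 4) → 1 H
Totals → C:6, H:7, N:1.
In Hill order: C6H7N.

C6H7N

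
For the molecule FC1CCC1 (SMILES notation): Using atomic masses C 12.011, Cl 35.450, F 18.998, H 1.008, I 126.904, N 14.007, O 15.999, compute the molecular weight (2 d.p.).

First, the molecular formula is C4H7F (counting implicit H from valence).
  C: 4 × 12.011 = 48.044
  F: 1 × 18.998 = 18.998
  H: 7 × 1.008 = 7.056
Sum: 4×12.011 + 1×18.998 + 7×1.008 = 74.098 → 74.10 g/mol.

74.10 g/mol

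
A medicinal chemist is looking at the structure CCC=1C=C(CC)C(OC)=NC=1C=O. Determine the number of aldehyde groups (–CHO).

1

The aldehyde motif appears at heavy-atom position 13 in the SMILES.
Other groups present: 1 ether.
Aldehyde count: 1.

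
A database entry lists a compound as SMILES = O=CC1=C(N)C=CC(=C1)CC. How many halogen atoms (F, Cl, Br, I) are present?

Scan the SMILES for the halogen motif — none present.
Groups that are present: 1 aldehyde, 1 primary amine.

0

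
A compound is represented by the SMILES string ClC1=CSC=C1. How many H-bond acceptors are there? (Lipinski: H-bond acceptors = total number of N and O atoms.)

0

N atoms: 0; O atoms: 0.
Lipinski HBA = 0 + 0 = 0.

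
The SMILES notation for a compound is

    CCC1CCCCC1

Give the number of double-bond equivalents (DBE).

1

Degree of unsaturation = (number of rings) + (number of π bonds).
Ring closures in the SMILES: 1.
π bonds: none → 0 DoU from unsaturation.
Total DoU = 1 + 0 = 1.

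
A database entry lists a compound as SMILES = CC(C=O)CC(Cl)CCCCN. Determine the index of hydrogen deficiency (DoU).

Degree of unsaturation = (number of rings) + (number of π bonds).
Ring closures in the SMILES: 0.
π bonds: 1 double bond (each 1 DoU) → 1 DoU from unsaturation.
Total DoU = 0 + 1 = 1.

1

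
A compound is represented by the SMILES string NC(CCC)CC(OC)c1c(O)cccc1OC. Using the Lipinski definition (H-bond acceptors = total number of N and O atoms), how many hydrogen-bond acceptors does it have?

4

N atoms: 1; O atoms: 3.
Lipinski HBA = 1 + 3 = 4.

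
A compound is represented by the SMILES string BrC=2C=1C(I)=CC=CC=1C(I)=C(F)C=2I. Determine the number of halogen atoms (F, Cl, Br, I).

Halogen atoms appear at heavy-atom positions 1, 5, 11, 13, 15 (1×Br, 1×F, 3×I).
Halogen count: 5.

5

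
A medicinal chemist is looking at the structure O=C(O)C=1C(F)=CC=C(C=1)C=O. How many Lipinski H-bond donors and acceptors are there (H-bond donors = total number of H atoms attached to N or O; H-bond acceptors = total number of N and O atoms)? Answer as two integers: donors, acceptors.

1, 3

Donors: find every N or O and count the H atoms it carries.
  atom 1 (O): bond orders sum to 2 → 0 H
  atom 3 (O): bond orders sum to 1 → 1 H
  atom 12 (O): bond orders sum to 2 → 0 H
Lipinski HBD = 1.
Acceptors: N atoms = 0, O atoms = 3 → HBA = 3.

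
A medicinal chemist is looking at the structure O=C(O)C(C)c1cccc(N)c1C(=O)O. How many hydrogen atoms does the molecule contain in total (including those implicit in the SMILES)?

Walk through each heavy atom and fill implicit hydrogens from standard valence (C 4, N 3, O 2, S 2, halogen 1); for lowercase aromatic atoms, an aromatic c carries 1 H when it has two neighbours and 0 H with three, and aromatic n carries 0 H:
  atom 1: O, bond orders sum to 2 (valence 2) → 0 H
  atom 2: C, bond orders sum to 4 (valence 4) → 0 H
  atom 3: O, bond orders sum to 1 (valence 2) → 1 H
  atom 4: C, bond orders sum to 3 (valence 4) → 1 H
  atom 5: C, bond orders sum to 1 (valence 4) → 3 H
  atom 6: aromatic c, 3 neighbours → 0 H
  atom 7: aromatic c, 2 neighbours → 1 H
  atom 8: aromatic c, 2 neighbours → 1 H
  atom 9: aromatic c, 2 neighbours → 1 H
  atom 10: aromatic c, 3 neighbours → 0 H
  atom 11: N, bond orders sum to 1 (valence 3) → 2 H
  atom 12: aromatic c, 3 neighbours → 0 H
  atom 13: C, bond orders sum to 4 (valence 4) → 0 H
  atom 14: O, bond orders sum to 2 (valence 2) → 0 H
  atom 15: O, bond orders sum to 1 (valence 2) → 1 H
Total hydrogens: 11.

11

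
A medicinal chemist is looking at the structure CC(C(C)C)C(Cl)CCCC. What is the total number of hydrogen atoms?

21

Walk through each heavy atom and fill implicit hydrogens from standard valence (C 4, N 3, O 2, S 2, halogen 1):
  atom 1: C, bond orders sum to 1 (valence 4) → 3 H
  atom 2: C, bond orders sum to 3 (valence 4) → 1 H
  atom 3: C, bond orders sum to 3 (valence 4) → 1 H
  atom 4: C, bond orders sum to 1 (valence 4) → 3 H
  atom 5: C, bond orders sum to 1 (valence 4) → 3 H
  atom 6: C, bond orders sum to 3 (valence 4) → 1 H
  atom 7: Cl (halogen, monovalent) → 0 H
  atom 8: C, bond orders sum to 2 (valence 4) → 2 H
  atom 9: C, bond orders sum to 2 (valence 4) → 2 H
  atom 10: C, bond orders sum to 2 (valence 4) → 2 H
  atom 11: C, bond orders sum to 1 (valence 4) → 3 H
Total hydrogens: 21.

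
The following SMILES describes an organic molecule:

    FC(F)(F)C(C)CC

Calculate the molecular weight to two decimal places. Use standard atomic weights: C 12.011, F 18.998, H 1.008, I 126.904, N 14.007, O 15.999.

126.12 g/mol

First, the molecular formula is C5H9F3 (counting implicit H from valence).
  C: 5 × 12.011 = 60.055
  F: 3 × 18.998 = 56.994
  H: 9 × 1.008 = 9.072
Sum: 5×12.011 + 3×18.998 + 9×1.008 = 126.121 → 126.12 g/mol.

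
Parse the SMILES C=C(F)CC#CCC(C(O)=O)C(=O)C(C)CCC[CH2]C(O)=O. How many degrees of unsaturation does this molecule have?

6

Degree of unsaturation = (number of rings) + (number of π bonds).
Ring closures in the SMILES: 0.
π bonds: 4 double bonds (each 1 DoU), 1 triple bond (each 2 DoU) → 6 DoU from unsaturation.
Total DoU = 0 + 6 = 6.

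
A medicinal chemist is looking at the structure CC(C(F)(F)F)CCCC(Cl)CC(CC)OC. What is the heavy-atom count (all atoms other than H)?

Every atom symbol written in the SMILES (organic subset) is one heavy atom; implicit H are not written.
Heavy atoms by element → C:12, Cl:1, F:3, O:1.
Total: 17.

17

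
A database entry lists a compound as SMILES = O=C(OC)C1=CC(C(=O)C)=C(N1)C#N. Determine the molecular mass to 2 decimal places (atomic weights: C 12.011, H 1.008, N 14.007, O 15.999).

192.17 g/mol

First, the molecular formula is C9H8N2O3 (counting implicit H from valence).
  C: 9 × 12.011 = 108.099
  H: 8 × 1.008 = 8.064
  N: 2 × 14.007 = 28.014
  O: 3 × 15.999 = 47.997
Sum: 9×12.011 + 8×1.008 + 2×14.007 + 3×15.999 = 192.174 → 192.17 g/mol.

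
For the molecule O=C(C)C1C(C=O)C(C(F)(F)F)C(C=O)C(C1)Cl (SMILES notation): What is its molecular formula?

Walk through each heavy atom and fill implicit hydrogens from standard valence (C 4, N 3, O 2, S 2, halogen 1):
  atom 1: O, bond orders sum to 2 (valence 2) → 0 H
  atom 2: C, bond orders sum to 4 (valence 4) → 0 H
  atom 3: C, bond orders sum to 1 (valence 4) → 3 H
  atom 4: C, bond orders sum to 3 (valence 4) → 1 H
  atom 5: C, bond orders sum to 3 (valence 4) → 1 H
  atom 6: C, bond orders sum to 3 (valence 4) → 1 H
  atom 7: O, bond orders sum to 2 (valence 2) → 0 H
  atom 8: C, bond orders sum to 3 (valence 4) → 1 H
  atom 9: C, bond orders sum to 4 (valence 4) → 0 H
  atom 10: F (halogen, monovalent) → 0 H
  atom 11: F (halogen, monovalent) → 0 H
  atom 12: F (halogen, monovalent) → 0 H
  atom 13: C, bond orders sum to 3 (valence 4) → 1 H
  atom 14: C, bond orders sum to 3 (valence 4) → 1 H
  atom 15: O, bond orders sum to 2 (valence 2) → 0 H
  atom 16: C, bond orders sum to 3 (valence 4) → 1 H
  atom 17: C, bond orders sum to 2 (valence 4) → 2 H
  atom 18: Cl (halogen, monovalent) → 0 H
Totals → C:11, H:12, Cl:1, F:3, O:3.

C11H12ClF3O3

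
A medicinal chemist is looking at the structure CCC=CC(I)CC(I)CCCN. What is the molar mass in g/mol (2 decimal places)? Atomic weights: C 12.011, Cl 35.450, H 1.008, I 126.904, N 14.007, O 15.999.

407.08 g/mol

First, the molecular formula is C10H19I2N (counting implicit H from valence).
  C: 10 × 12.011 = 120.110
  H: 19 × 1.008 = 19.152
  I: 2 × 126.904 = 253.808
  N: 1 × 14.007 = 14.007
Sum: 10×12.011 + 19×1.008 + 2×126.904 + 1×14.007 = 407.077 → 407.08 g/mol.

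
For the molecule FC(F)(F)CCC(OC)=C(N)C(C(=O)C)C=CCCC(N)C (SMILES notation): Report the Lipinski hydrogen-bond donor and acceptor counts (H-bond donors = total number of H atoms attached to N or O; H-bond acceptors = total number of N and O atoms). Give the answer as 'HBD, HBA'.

Donors: find every N or O and count the H atoms it carries.
  atom 8 (O): bond orders sum to 2 → 0 H
  atom 11 (N): bond orders sum to 1 → 2 H
  atom 14 (O): bond orders sum to 2 → 0 H
  atom 21 (N): bond orders sum to 1 → 2 H
Lipinski HBD = 4.
Acceptors: N atoms = 2, O atoms = 2 → HBA = 4.

4, 4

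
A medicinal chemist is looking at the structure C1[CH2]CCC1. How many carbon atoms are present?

Count every carbon token in the SMILES (each C, including those in ring-closure positions and inside branches).
Carbon count: 5.

5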